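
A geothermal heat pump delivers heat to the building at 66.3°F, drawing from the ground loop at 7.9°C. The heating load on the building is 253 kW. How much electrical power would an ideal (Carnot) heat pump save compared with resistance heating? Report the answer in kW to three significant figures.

243 kW

In absolute terms T_C = 281.05 K and T_H = 292.21 K, so ΔT = 11.16 K.
COP_Carnot = T_H/ΔT = 292.21/11.16 = 26.19.
Resistance heating needs Ẇ_res = Q̇_H = 253.0 kW; the reversible heat pump needs only Ẇ_hp = Q̇_H/COP = 9.659 kW.
Saving = 253.0 − 9.659 = 243.3 kW.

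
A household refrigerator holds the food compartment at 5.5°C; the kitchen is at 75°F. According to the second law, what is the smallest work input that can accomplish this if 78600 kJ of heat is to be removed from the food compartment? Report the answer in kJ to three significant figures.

5190 kJ

In absolute terms T_C = 278.65 K and T_H = 297.04 K, so ΔT = 18.39 K.
The reversible limit is COP_R = T_C/ΔT = 15.15, so W_min = Q_C/COP = Q_C·ΔT/T_C.
W_min = 78600 × 18.39/278.65 = 5187 kJ.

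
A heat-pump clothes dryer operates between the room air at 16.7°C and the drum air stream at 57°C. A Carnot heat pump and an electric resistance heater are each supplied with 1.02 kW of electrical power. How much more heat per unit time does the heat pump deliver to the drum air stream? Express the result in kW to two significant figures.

In absolute terms T_C = 289.85 K and T_H = 330.15 K, so ΔT = 40.30 K.
COP_Carnot = T_H/ΔT = 330.15/40.30 = 8.192.
The heat pump delivers Q̇_H = COP × Ẇ = 8.356 kW; the resistance heater delivers Ẇ = 1.020 kW.
Extra = (COP − 1)·Ẇ = 7.336 kW.

7.3 kW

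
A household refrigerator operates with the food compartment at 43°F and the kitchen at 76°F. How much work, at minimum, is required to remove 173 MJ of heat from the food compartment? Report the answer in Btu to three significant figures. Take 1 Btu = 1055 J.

In absolute terms T_C = 279.26 K and T_H = 297.59 K, so ΔT = 18.33 K.
The reversible limit is COP_R = T_C/ΔT = 15.23, so W_min = Q_C/COP = Q_C·ΔT/T_C.
W_min = 173.0 × 18.33/279.26 = 11.36 MJ = 10770 Btu.

10800 Btu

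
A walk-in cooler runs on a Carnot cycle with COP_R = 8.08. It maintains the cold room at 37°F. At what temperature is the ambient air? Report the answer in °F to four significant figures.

98.47 °F

COP_R = T_C/(T_H − T_C) gives T_H − T_C = T_C/COP.
With T_C = 275.93 K, T_H = 275.93 × (1 + 1/8.08) = 310.08 K.
Converting, 310.08 K = 98.47°F.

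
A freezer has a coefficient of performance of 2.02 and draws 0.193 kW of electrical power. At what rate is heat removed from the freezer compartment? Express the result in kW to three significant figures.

Q̇_C = COP × Ẇ = 2.02 × 0.1930 = 0.3899 kW.

0.390 kW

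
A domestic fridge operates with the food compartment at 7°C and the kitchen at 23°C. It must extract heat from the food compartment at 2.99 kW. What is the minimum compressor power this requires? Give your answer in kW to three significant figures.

In absolute terms T_C = 280.15 K and T_H = 296.15 K, so ΔT = 16.00 K.
COP_Carnot = T_C/ΔT = 280.15/16.00 = 17.51.
Ẇ_min = Q̇/COP_Carnot = 2.990/17.51 = 0.1708 kW.

0.171 kW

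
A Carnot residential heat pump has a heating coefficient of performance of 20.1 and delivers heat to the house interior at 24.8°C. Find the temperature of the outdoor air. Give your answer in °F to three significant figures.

COP_HP = T_H/(T_H − T_C) gives T_H − T_C = T_H/COP.
With T_H = 297.95 K, T_C = 297.95 × (1 − 1/20.1) = 283.13 K.
Converting, 283.13 K = 49.96°F.

50.0 °F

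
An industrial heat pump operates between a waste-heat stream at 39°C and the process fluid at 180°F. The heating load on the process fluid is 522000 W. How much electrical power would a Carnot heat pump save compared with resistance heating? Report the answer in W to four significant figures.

In absolute terms T_C = 312.15 K and T_H = 355.37 K, so ΔT = 43.22 K.
COP_Carnot = T_H/ΔT = 355.37/43.22 = 8.222.
Resistance heating needs Ẇ_res = Q̇_H = 522000 W; the reversible heat pump needs only Ẇ_hp = Q̇_H/COP = 63490 W.
Saving = 522000 − 63490 = 458500 W.

458500 W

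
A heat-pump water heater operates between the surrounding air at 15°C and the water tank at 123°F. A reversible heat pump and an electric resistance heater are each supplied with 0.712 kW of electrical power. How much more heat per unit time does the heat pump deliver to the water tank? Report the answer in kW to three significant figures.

5.77 kW

In absolute terms T_C = 288.15 K and T_H = 323.71 K, so ΔT = 35.56 K.
COP_Carnot = T_H/ΔT = 323.71/35.56 = 9.104.
The heat pump delivers Q̇_H = COP × Ẇ = 6.482 kW; the resistance heater delivers Ẇ = 0.7120 kW.
Extra = (COP − 1)·Ẇ = 5.770 kW.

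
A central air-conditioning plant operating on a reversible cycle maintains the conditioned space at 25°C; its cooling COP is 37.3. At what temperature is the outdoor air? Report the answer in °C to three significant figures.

COP_R = T_C/(T_H − T_C) gives T_H − T_C = T_C/COP.
With T_C = 298.15 K, T_H = 298.15 × (1 + 1/37.3) = 306.14 K.
Converting, 306.14 K = 32.99°C.

33.0 °C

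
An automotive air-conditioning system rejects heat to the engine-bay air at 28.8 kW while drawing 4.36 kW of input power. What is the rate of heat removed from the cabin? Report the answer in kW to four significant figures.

24.44 kW

For a cyclic device the first law requires Q̇_H = Q̇_C + Ẇ.
Q̇_C = Q̇_H − Ẇ = 24.44 kW.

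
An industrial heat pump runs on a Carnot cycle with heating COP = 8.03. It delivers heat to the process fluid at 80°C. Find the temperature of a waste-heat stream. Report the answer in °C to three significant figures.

36.0 °C

COP_HP = T_H/(T_H − T_C) gives T_H − T_C = T_H/COP.
With T_H = 353.15 K, T_C = 353.15 × (1 − 1/8.03) = 309.17 K.
Converting, 309.17 K = 36.02°C.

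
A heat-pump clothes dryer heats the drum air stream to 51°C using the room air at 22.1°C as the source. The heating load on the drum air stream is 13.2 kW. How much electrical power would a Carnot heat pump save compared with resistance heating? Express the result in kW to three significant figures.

In absolute terms T_C = 295.25 K and T_H = 324.15 K, so ΔT = 28.90 K.
COP_Carnot = T_H/ΔT = 324.15/28.90 = 11.22.
Resistance heating needs Ẇ_res = Q̇_H = 13.20 kW; the reversible heat pump needs only Ẇ_hp = Q̇_H/COP = 1.177 kW.
Saving = 13.20 − 1.177 = 12.02 kW.

12.0 kW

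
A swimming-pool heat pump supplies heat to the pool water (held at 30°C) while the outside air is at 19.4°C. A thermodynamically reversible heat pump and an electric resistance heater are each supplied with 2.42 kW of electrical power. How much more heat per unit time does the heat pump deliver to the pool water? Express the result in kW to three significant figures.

66.8 kW

In absolute terms T_C = 292.55 K and T_H = 303.15 K, so ΔT = 10.60 K.
COP_Carnot = T_H/ΔT = 303.15/10.60 = 28.60.
The heat pump delivers Q̇_H = COP × Ẇ = 69.21 kW; the resistance heater delivers Ẇ = 2.420 kW.
Extra = (COP − 1)·Ẇ = 66.79 kW.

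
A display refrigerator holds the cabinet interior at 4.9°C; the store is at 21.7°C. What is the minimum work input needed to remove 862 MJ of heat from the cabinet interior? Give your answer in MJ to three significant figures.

In absolute terms T_C = 278.05 K and T_H = 294.85 K, so ΔT = 16.80 K.
The reversible limit is COP_R = T_C/ΔT = 16.55, so W_min = Q_C/COP = Q_C·ΔT/T_C.
W_min = 862.0 × 16.80/278.05 = 52.08 MJ.

52.1 MJ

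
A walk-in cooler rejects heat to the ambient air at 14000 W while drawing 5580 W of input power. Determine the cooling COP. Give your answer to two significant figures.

1.5

The first law gives Q̇_H = Q̇_C + Ẇ, so the three rates are Q̇_C = 8420, Q̇_H = 14000, Ẇ = 5580 W.
COP_R = Q̇_C/Ẇ = 8420/5580 = 1.509.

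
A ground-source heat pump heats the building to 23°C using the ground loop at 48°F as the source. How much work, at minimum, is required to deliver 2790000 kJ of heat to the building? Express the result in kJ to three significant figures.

133000 kJ

In absolute terms T_C = 282.04 K and T_H = 296.15 K, so ΔT = 14.11 K.
The reversible limit is COP_HP = T_H/ΔT = 20.99, so W_min = Q_H/COP = Q_H·ΔT/T_H.
W_min = 2790000 × 14.11/296.15 = 132900 kJ.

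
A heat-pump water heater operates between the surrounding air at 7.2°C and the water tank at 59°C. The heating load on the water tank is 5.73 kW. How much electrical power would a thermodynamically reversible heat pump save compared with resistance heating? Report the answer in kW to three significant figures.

4.84 kW

In absolute terms T_C = 280.35 K and T_H = 332.15 K, so ΔT = 51.80 K.
COP_Carnot = T_H/ΔT = 332.15/51.80 = 6.412.
Resistance heating needs Ẇ_res = Q̇_H = 5.730 kW; the reversible heat pump needs only Ẇ_hp = Q̇_H/COP = 0.8936 kW.
Saving = 5.730 − 0.8936 = 4.836 kW.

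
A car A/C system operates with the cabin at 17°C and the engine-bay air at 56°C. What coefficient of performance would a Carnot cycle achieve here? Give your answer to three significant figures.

In absolute terms T_C = 290.15 K and T_H = 329.15 K, so ΔT = 39.00 K.
For a reversible cycle, COP_Carnot = T_C/ΔT = 290.15/39.00 = 7.440.

7.44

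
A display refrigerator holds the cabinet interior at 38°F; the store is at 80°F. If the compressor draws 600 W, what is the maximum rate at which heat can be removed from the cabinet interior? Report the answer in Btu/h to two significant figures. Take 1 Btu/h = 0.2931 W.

24000 Btu/h

In absolute terms T_C = 276.48 K and T_H = 299.82 K, so ΔT = 23.33 K.
COP_Carnot = T_C/ΔT = 276.48/23.33 = 11.85.
Q̇_max = COP_Carnot × Ẇ = 11.85 × 600.0 W = 7110 W = 24260 Btu/h.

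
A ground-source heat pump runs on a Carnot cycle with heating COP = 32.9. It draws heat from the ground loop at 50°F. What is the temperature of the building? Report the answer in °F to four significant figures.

65.98 °F

COP_HP = T_H/(T_H − T_C) rearranges to T_H = COP·T_C/(COP − 1).
With T_C = 283.15 K, T_H = 32.9 × 283.15/31.90 = 292.03 K.
Converting, 292.03 K = 65.98°F.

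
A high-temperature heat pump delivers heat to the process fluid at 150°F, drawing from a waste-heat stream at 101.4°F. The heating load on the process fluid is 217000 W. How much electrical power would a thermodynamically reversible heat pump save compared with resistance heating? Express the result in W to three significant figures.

200000 W

In absolute terms T_C = 311.71 K and T_H = 338.71 K, so ΔT = 27.00 K.
COP_Carnot = T_H/ΔT = 338.71/27.00 = 12.54.
Resistance heating needs Ẇ_res = Q̇_H = 217000 W; the reversible heat pump needs only Ẇ_hp = Q̇_H/COP = 17300 W.
Saving = 217000 − 17300 = 199700 W.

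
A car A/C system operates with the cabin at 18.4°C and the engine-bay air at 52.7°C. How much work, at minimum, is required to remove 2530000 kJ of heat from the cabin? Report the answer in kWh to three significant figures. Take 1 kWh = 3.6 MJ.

In absolute terms T_C = 291.55 K and T_H = 325.85 K, so ΔT = 34.30 K.
The reversible limit is COP_R = T_C/ΔT = 8.500, so W_min = Q_C/COP = Q_C·ΔT/T_C.
W_min = 2530000 × 34.30/291.55 = 297600 kJ = 82.68 kWh.

82.7 kWh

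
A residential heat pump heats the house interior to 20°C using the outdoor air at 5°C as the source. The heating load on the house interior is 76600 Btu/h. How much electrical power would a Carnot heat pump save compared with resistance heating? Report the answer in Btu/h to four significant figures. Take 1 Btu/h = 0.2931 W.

In absolute terms T_C = 278.15 K and T_H = 293.15 K, so ΔT = 15.00 K.
COP_Carnot = T_H/ΔT = 293.15/15.00 = 19.54.
Resistance heating needs Ẇ_res = Q̇_H = 76600 Btu/h; the reversible heat pump needs only Ẇ_hp = Q̇_H/COP = 3919 Btu/h.
Saving = 76600 − 3919 = 72680 Btu/h.

72680 Btu/h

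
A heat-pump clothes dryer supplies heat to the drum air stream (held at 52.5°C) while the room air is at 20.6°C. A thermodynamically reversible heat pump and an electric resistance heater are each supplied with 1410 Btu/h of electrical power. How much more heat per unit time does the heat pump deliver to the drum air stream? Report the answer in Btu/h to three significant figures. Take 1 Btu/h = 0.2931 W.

In absolute terms T_C = 293.75 K and T_H = 325.65 K, so ΔT = 31.90 K.
COP_Carnot = T_H/ΔT = 325.65/31.90 = 10.21.
The heat pump delivers Q̇_H = COP × Ẇ = 14390 Btu/h; the resistance heater delivers Ẇ = 1410 Btu/h.
Extra = (COP − 1)·Ẇ = 12980 Btu/h.

13000 Btu/h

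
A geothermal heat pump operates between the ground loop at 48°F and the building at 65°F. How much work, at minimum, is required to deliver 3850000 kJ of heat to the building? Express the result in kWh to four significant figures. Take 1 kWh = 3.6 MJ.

In absolute terms T_C = 282.04 K and T_H = 291.48 K, so ΔT = 9.444 K.
The reversible limit is COP_HP = T_H/ΔT = 30.86, so W_min = Q_H/COP = Q_H·ΔT/T_H.
W_min = 3850000 × 9.444/291.48 = 124700 kJ = 34.65 kWh.

34.65 kWh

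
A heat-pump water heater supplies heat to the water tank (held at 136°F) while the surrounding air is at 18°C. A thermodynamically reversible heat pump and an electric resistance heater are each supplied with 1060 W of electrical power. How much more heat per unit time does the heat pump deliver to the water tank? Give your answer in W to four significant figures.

7759 W

In absolute terms T_C = 291.15 K and T_H = 330.93 K, so ΔT = 39.78 K.
COP_Carnot = T_H/ΔT = 330.93/39.78 = 8.319.
The heat pump delivers Q̇_H = COP × Ẇ = 8819 W; the resistance heater delivers Ẇ = 1060 W.
Extra = (COP − 1)·Ẇ = 7759 W.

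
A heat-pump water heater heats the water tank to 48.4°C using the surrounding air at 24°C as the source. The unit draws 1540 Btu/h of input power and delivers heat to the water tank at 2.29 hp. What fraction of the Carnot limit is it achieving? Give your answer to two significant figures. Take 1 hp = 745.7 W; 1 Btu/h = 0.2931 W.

Converting, Q̇_H = 2.290 hp = 5826 Btu/h, so COP_actual = Q̇_H/Ẇ = 5826/1540 = 3.783.
In absolute terms T_C = 297.15 K and T_H = 321.55 K, so ΔT = 24.40 K.
COP_Carnot = T_H/ΔT = 321.55/24.40 = 13.18.
η_II = COP_actual/COP_Carnot = 3.783/13.18 = 0.2871.

0.29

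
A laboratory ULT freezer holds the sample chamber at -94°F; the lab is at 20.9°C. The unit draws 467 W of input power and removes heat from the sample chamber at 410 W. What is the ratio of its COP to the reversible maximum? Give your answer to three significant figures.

COP_actual = Q̇_C/Ẇ = 410.0/467.0 = 0.8779.
In absolute terms T_C = 203.15 K and T_H = 294.05 K, so ΔT = 90.90 K.
COP_Carnot = T_C/ΔT = 203.15/90.90 = 2.235.
η_II = COP_actual/COP_Carnot = 0.8779/2.235 = 0.3928.

0.393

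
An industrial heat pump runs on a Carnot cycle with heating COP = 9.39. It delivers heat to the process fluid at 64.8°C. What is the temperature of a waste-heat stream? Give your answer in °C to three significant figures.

28.8 °C

COP_HP = T_H/(T_H − T_C) gives T_H − T_C = T_H/COP.
With T_H = 337.95 K, T_C = 337.95 × (1 − 1/9.39) = 301.96 K.
Converting, 301.96 K = 28.81°C.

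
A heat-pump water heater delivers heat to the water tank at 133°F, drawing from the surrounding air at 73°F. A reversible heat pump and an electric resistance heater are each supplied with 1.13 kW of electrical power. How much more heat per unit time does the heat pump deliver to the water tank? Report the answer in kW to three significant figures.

In absolute terms T_C = 295.93 K and T_H = 329.26 K, so ΔT = 33.33 K.
COP_Carnot = T_H/ΔT = 329.26/33.33 = 9.878.
The heat pump delivers Q̇_H = COP × Ẇ = 11.16 kW; the resistance heater delivers Ẇ = 1.130 kW.
Extra = (COP − 1)·Ẇ = 10.03 kW.

10.0 kW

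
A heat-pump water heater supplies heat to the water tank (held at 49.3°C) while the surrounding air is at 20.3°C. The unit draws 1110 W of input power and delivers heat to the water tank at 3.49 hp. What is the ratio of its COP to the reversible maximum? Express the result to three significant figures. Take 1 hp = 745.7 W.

0.211

Converting, Q̇_H = 3.490 hp = 2602 W, so COP_actual = Q̇_H/Ẇ = 2602/1110 = 2.345.
In absolute terms T_C = 293.45 K and T_H = 322.45 K, so ΔT = 29.00 K.
COP_Carnot = T_H/ΔT = 322.45/29.00 = 11.12.
η_II = COP_actual/COP_Carnot = 2.345/11.12 = 0.2109.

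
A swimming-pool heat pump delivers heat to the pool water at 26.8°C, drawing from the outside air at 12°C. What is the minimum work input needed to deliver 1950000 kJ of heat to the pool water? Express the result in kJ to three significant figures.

In absolute terms T_C = 285.15 K and T_H = 299.95 K, so ΔT = 14.80 K.
The reversible limit is COP_HP = T_H/ΔT = 20.27, so W_min = Q_H/COP = Q_H·ΔT/T_H.
W_min = 1950000 × 14.80/299.95 = 96220 kJ.

96200 kJ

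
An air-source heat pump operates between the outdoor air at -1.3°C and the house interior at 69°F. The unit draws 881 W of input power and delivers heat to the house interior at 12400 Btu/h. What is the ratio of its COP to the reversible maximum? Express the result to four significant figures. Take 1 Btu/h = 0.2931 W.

0.3070

Converting, Q̇_H = 12400 Btu/h = 3634 W, so COP_actual = Q̇_H/Ẇ = 3634/881.0 = 4.125.
In absolute terms T_C = 271.85 K and T_H = 293.71 K, so ΔT = 21.86 K.
COP_Carnot = T_H/ΔT = 293.71/21.86 = 13.44.
η_II = COP_actual/COP_Carnot = 4.125/13.44 = 0.3070.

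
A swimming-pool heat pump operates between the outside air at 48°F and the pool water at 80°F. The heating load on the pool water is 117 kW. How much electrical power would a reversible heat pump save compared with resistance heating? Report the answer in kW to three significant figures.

In absolute terms T_C = 282.04 K and T_H = 299.82 K, so ΔT = 17.78 K.
COP_Carnot = T_H/ΔT = 299.82/17.78 = 16.86.
Resistance heating needs Ẇ_res = Q̇_H = 117.0 kW; the reversible heat pump needs only Ẇ_hp = Q̇_H/COP = 6.938 kW.
Saving = 117.0 − 6.938 = 110.1 kW.

110 kW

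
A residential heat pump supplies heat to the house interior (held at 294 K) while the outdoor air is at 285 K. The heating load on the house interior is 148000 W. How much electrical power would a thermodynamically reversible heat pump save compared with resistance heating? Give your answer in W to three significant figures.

The reservoir spacing is ΔT = 294 − 285 = 9.000 K.
COP_Carnot = T_H/ΔT = 294.00/9.000 = 32.67.
Resistance heating needs Ẇ_res = Q̇_H = 148000 W; the reversible heat pump needs only Ẇ_hp = Q̇_H/COP = 4531 W.
Saving = 148000 − 4531 = 143500 W.

143000 W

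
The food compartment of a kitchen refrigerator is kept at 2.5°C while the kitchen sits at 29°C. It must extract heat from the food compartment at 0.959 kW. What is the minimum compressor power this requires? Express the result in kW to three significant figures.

0.0922 kW

In absolute terms T_C = 275.65 K and T_H = 302.15 K, so ΔT = 26.50 K.
COP_Carnot = T_C/ΔT = 275.65/26.50 = 10.40.
Ẇ_min = Q̇/COP_Carnot = 0.9590/10.40 = 0.09219 kW.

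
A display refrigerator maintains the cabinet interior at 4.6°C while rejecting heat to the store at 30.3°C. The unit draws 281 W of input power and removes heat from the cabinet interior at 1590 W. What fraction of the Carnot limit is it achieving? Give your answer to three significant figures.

COP_actual = Q̇_C/Ẇ = 1590/281.0 = 5.658.
In absolute terms T_C = 277.75 K and T_H = 303.45 K, so ΔT = 25.70 K.
COP_Carnot = T_C/ΔT = 277.75/25.70 = 10.81.
η_II = COP_actual/COP_Carnot = 5.658/10.81 = 0.5236.

0.524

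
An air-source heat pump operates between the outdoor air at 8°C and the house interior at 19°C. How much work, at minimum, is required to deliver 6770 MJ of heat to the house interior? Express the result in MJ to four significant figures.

In absolute terms T_C = 281.15 K and T_H = 292.15 K, so ΔT = 11.00 K.
The reversible limit is COP_HP = T_H/ΔT = 26.56, so W_min = Q_H/COP = Q_H·ΔT/T_H.
W_min = 6770 × 11.00/292.15 = 254.9 MJ.

254.9 MJ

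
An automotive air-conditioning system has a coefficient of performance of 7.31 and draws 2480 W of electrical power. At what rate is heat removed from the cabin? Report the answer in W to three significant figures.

Q̇_C = COP × Ẇ = 7.31 × 2480 = 18130 W.

18100 W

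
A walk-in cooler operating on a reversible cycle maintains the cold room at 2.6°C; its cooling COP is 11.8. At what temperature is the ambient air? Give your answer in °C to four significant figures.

COP_R = T_C/(T_H − T_C) gives T_H − T_C = T_C/COP.
With T_C = 275.75 K, T_H = 275.75 × (1 + 1/11.8) = 299.12 K.
Converting, 299.12 K = 25.97°C.

25.97 °C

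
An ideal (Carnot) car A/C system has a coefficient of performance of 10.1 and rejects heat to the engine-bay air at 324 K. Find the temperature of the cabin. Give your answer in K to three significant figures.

For a Carnot refrigerator COP_R = T_C/(T_H − T_C), so T_C = COP·T_H/(1 + COP).
With T_H = 324.00 K, T_C = 10.1 × 324.00/11.10 = 294.81 K.

295 K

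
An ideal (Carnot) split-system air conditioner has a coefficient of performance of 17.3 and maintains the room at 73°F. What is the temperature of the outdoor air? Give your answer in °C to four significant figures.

COP_R = T_C/(T_H − T_C) gives T_H − T_C = T_C/COP.
With T_C = 295.93 K, T_H = 295.93 × (1 + 1/17.3) = 313.03 K.
Converting, 313.03 K = 39.88°C.

39.88 °C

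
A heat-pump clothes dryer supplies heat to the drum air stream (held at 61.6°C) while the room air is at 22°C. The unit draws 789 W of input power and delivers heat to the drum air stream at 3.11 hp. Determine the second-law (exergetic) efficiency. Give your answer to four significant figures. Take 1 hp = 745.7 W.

0.3477

Converting, Q̇_H = 3.110 hp = 2319 W, so COP_actual = Q̇_H/Ẇ = 2319/789.0 = 2.939.
In absolute terms T_C = 295.15 K and T_H = 334.75 K, so ΔT = 39.60 K.
COP_Carnot = T_H/ΔT = 334.75/39.60 = 8.453.
η_II = COP_actual/COP_Carnot = 2.939/8.453 = 0.3477.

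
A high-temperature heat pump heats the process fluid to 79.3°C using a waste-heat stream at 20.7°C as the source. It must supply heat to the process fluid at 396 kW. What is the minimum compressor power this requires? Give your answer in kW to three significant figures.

65.8 kW

In absolute terms T_C = 293.85 K and T_H = 352.45 K, so ΔT = 58.60 K.
COP_Carnot = T_H/ΔT = 352.45/58.60 = 6.015.
Ẇ_min = Q̇/COP_Carnot = 396.0/6.015 = 65.84 kW.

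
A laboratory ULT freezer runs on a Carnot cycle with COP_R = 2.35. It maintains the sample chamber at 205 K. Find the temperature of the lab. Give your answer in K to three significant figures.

COP_R = T_C/(T_H − T_C) gives T_H − T_C = T_C/COP.
With T_C = 205.00 K, T_H = 205.00 × (1 + 1/2.35) = 292.23 K.

292 K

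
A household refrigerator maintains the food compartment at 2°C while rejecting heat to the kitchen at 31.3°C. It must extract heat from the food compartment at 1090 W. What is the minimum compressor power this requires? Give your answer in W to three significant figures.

In absolute terms T_C = 275.15 K and T_H = 304.45 K, so ΔT = 29.30 K.
COP_Carnot = T_C/ΔT = 275.15/29.30 = 9.391.
Ẇ_min = Q̇/COP_Carnot = 1090/9.391 = 116.1 W.

116 W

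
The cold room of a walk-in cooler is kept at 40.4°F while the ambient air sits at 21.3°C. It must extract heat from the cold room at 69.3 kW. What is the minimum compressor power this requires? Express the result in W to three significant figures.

In absolute terms T_C = 277.82 K and T_H = 294.45 K, so ΔT = 16.63 K.
COP_Carnot = T_C/ΔT = 277.82/16.63 = 16.70.
Ẇ_min = Q̇/COP_Carnot = 69.30/16.70 = 4.149 kW = 4149 W.

4150 W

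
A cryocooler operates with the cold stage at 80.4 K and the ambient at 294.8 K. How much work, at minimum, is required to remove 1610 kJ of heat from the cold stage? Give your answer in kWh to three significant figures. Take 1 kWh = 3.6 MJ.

1.19 kWh

The reservoir spacing is ΔT = 294.8 − 80.4 = 214.4 K.
The reversible limit is COP_R = T_C/ΔT = 0.3750, so W_min = Q_C/COP = Q_C·ΔT/T_C.
W_min = 1610 × 214.4/80.40 = 4293 kJ = 1.193 kWh.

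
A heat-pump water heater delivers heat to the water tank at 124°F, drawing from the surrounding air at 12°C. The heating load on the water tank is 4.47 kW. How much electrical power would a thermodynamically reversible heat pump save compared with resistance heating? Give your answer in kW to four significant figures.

In absolute terms T_C = 285.15 K and T_H = 324.26 K, so ΔT = 39.11 K.
COP_Carnot = T_H/ΔT = 324.26/39.11 = 8.291.
Resistance heating needs Ẇ_res = Q̇_H = 4.470 kW; the reversible heat pump needs only Ẇ_hp = Q̇_H/COP = 0.5392 kW.
Saving = 4.470 − 0.5392 = 3.931 kW.

3.931 kW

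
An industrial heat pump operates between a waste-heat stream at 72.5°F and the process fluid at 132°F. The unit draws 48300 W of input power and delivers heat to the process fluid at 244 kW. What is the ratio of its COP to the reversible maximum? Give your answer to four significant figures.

Converting, Q̇_H = 244.0 kW = 244000 W, so COP_actual = Q̇_H/Ẇ = 244000/48300 = 5.052.
In absolute terms T_C = 295.65 K and T_H = 328.71 K, so ΔT = 33.06 K.
COP_Carnot = T_H/ΔT = 328.71/33.06 = 9.944.
η_II = COP_actual/COP_Carnot = 5.052/9.944 = 0.5080.

0.5080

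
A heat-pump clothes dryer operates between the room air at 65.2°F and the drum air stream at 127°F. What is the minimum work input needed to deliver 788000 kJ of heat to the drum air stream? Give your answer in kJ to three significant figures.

83000 kJ

In absolute terms T_C = 291.59 K and T_H = 325.93 K, so ΔT = 34.33 K.
The reversible limit is COP_HP = T_H/ΔT = 9.493, so W_min = Q_H/COP = Q_H·ΔT/T_H.
W_min = 788000 × 34.33/325.93 = 83010 kJ.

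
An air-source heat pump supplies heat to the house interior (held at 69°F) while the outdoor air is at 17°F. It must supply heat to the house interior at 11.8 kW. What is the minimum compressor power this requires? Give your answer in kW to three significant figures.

1.16 kW

In absolute terms T_C = 264.82 K and T_H = 293.71 K, so ΔT = 28.89 K.
COP_Carnot = T_H/ΔT = 293.71/28.89 = 10.17.
Ẇ_min = Q̇/COP_Carnot = 11.80/10.17 = 1.161 kW.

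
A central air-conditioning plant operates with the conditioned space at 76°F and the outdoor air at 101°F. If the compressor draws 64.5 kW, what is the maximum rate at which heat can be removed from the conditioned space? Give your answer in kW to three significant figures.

In absolute terms T_C = 297.59 K and T_H = 311.48 K, so ΔT = 13.89 K.
COP_Carnot = T_C/ΔT = 297.59/13.89 = 21.43.
Q̇_max = COP_Carnot × Ẇ = 21.43 × 64.50 kW = 1382 kW.

1380 kW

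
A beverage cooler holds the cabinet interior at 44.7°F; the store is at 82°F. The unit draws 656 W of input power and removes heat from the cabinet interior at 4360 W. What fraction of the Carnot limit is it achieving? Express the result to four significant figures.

COP_actual = Q̇_C/Ẇ = 4360/656.0 = 6.646.
In absolute terms T_C = 280.21 K and T_H = 300.93 K, so ΔT = 20.72 K.
COP_Carnot = T_C/ΔT = 280.21/20.72 = 13.52.
η_II = COP_actual/COP_Carnot = 6.646/13.52 = 0.4915.

0.4915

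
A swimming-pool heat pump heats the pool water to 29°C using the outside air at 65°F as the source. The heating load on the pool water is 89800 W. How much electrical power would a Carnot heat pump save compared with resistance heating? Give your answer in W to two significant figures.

In absolute terms T_C = 291.48 K and T_H = 302.15 K, so ΔT = 10.67 K.
COP_Carnot = T_H/ΔT = 302.15/10.67 = 28.33.
Resistance heating needs Ẇ_res = Q̇_H = 89800 W; the reversible heat pump needs only Ẇ_hp = Q̇_H/COP = 3170 W.
Saving = 89800 − 3170 = 86630 W.

87000 W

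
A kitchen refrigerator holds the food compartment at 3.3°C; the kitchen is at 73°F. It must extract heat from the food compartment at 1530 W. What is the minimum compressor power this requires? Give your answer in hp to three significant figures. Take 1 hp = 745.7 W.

0.145 hp

In absolute terms T_C = 276.45 K and T_H = 295.93 K, so ΔT = 19.48 K.
COP_Carnot = T_C/ΔT = 276.45/19.48 = 14.19.
Ẇ_min = Q̇/COP_Carnot = 1530/14.19 = 107.8 W = 0.1446 hp.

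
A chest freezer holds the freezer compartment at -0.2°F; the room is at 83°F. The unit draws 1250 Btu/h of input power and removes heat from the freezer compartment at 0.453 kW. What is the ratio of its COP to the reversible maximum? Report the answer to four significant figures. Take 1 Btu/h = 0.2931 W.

0.2239

Converting, Q̇_C = 0.4530 kW = 1546 Btu/h, so COP_actual = Q̇_C/Ẇ = 1546/1250 = 1.236.
In absolute terms T_C = 255.26 K and T_H = 301.48 K, so ΔT = 46.22 K.
COP_Carnot = T_C/ΔT = 255.26/46.22 = 5.522.
η_II = COP_actual/COP_Carnot = 1.236/5.522 = 0.2239.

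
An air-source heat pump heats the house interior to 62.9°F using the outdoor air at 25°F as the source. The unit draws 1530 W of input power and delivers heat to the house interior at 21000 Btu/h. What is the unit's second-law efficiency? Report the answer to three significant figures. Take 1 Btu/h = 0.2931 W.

0.292

Converting, Q̇_H = 21000 Btu/h = 6155 W, so COP_actual = Q̇_H/Ẇ = 6155/1530 = 4.023.
In absolute terms T_C = 269.26 K and T_H = 290.32 K, so ΔT = 21.06 K.
COP_Carnot = T_H/ΔT = 290.32/21.06 = 13.79.
η_II = COP_actual/COP_Carnot = 4.023/13.79 = 0.2918.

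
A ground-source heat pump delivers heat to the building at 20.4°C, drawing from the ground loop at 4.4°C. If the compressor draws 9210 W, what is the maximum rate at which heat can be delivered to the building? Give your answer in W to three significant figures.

In absolute terms T_C = 277.55 K and T_H = 293.55 K, so ΔT = 16.00 K.
COP_Carnot = T_H/ΔT = 293.55/16.00 = 18.35.
Q̇_max = COP_Carnot × Ẇ = 18.35 × 9210 W = 169000 W.

169000 W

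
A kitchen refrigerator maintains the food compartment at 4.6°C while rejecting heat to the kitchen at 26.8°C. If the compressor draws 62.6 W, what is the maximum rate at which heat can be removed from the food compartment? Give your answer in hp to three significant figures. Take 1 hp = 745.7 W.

1.05 hp

In absolute terms T_C = 277.75 K and T_H = 299.95 K, so ΔT = 22.20 K.
COP_Carnot = T_C/ΔT = 277.75/22.20 = 12.51.
Q̇_max = COP_Carnot × Ẇ = 12.51 × 62.60 W = 783.2 W = 1.050 hp.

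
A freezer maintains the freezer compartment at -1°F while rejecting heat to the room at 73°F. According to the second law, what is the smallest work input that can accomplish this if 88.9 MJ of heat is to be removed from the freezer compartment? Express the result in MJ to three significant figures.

In absolute terms T_C = 254.82 K and T_H = 295.93 K, so ΔT = 41.11 K.
The reversible limit is COP_R = T_C/ΔT = 6.198, so W_min = Q_C/COP = Q_C·ΔT/T_C.
W_min = 88.90 × 41.11/254.82 = 14.34 MJ.

14.3 MJ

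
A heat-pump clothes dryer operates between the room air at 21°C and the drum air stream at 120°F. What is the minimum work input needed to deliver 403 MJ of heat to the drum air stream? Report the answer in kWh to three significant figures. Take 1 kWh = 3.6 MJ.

9.69 kWh

In absolute terms T_C = 294.15 K and T_H = 322.04 K, so ΔT = 27.89 K.
The reversible limit is COP_HP = T_H/ΔT = 11.55, so W_min = Q_H/COP = Q_H·ΔT/T_H.
W_min = 403.0 × 27.89/322.04 = 34.90 MJ = 9.695 kWh.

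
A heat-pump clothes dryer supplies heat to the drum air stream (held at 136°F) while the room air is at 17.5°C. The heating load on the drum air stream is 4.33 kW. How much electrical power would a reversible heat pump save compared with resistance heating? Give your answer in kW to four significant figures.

3.803 kW

In absolute terms T_C = 290.65 K and T_H = 330.93 K, so ΔT = 40.28 K.
COP_Carnot = T_H/ΔT = 330.93/40.28 = 8.216.
Resistance heating needs Ẇ_res = Q̇_H = 4.330 kW; the reversible heat pump needs only Ẇ_hp = Q̇_H/COP = 0.5270 kW.
Saving = 4.330 − 0.5270 = 3.803 kW.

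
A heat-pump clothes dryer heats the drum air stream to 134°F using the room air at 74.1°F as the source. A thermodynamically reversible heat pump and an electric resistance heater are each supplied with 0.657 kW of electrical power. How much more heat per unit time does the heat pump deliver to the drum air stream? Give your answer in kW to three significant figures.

In absolute terms T_C = 296.54 K and T_H = 329.82 K, so ΔT = 33.28 K.
COP_Carnot = T_H/ΔT = 329.82/33.28 = 9.911.
The heat pump delivers Q̇_H = COP × Ẇ = 6.512 kW; the resistance heater delivers Ẇ = 0.6570 kW.
Extra = (COP − 1)·Ẇ = 5.855 kW.

5.85 kW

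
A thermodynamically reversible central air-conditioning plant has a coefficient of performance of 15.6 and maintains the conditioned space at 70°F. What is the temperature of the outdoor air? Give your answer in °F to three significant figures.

COP_R = T_C/(T_H − T_C) gives T_H − T_C = T_C/COP.
With T_C = 294.26 K, T_H = 294.26 × (1 + 1/15.6) = 313.12 K.
Converting, 313.12 K = 103.95°F.

104 °F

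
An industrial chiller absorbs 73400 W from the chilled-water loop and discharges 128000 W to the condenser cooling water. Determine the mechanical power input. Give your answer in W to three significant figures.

54600 W

For a cyclic device the first law requires Q̇_H = Q̇_C + Ẇ.
Ẇ = Q̇_H − Q̇_C = 54600 W.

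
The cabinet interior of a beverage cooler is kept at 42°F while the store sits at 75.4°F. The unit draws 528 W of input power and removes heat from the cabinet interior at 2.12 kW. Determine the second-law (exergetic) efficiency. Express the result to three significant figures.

0.267

Converting, Q̇_C = 2.120 kW = 2120 W, so COP_actual = Q̇_C/Ẇ = 2120/528.0 = 4.015.
In absolute terms T_C = 278.71 K and T_H = 297.26 K, so ΔT = 18.56 K.
COP_Carnot = T_C/ΔT = 278.71/18.56 = 15.02.
η_II = COP_actual/COP_Carnot = 4.015/15.02 = 0.2673.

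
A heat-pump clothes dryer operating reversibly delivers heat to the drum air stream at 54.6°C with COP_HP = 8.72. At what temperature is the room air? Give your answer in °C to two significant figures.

17 °C

COP_HP = T_H/(T_H − T_C) gives T_H − T_C = T_H/COP.
With T_H = 327.75 K, T_C = 327.75 × (1 − 1/8.72) = 290.16 K.
Converting, 290.16 K = 17.01°C.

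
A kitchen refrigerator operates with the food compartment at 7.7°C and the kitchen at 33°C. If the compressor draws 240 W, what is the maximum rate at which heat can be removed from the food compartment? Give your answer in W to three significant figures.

In absolute terms T_C = 280.85 K and T_H = 306.15 K, so ΔT = 25.30 K.
COP_Carnot = T_C/ΔT = 280.85/25.30 = 11.10.
Q̇_max = COP_Carnot × Ẇ = 11.10 × 240.0 W = 2664 W.

2660 W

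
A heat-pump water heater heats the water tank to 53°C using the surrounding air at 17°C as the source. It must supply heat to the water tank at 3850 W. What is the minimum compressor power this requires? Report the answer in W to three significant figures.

425 W

In absolute terms T_C = 290.15 K and T_H = 326.15 K, so ΔT = 36.00 K.
COP_Carnot = T_H/ΔT = 326.15/36.00 = 9.060.
Ẇ_min = Q̇/COP_Carnot = 3850/9.060 = 425.0 W.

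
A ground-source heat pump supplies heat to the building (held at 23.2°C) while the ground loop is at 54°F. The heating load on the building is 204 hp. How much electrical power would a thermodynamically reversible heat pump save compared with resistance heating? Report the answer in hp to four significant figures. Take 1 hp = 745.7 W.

In absolute terms T_C = 285.37 K and T_H = 296.35 K, so ΔT = 10.98 K.
COP_Carnot = T_H/ΔT = 296.35/10.98 = 27.00.
Resistance heating needs Ẇ_res = Q̇_H = 204.0 hp; the reversible heat pump needs only Ẇ_hp = Q̇_H/COP = 7.557 hp.
Saving = 204.0 − 7.557 = 196.4 hp.

196.4 hp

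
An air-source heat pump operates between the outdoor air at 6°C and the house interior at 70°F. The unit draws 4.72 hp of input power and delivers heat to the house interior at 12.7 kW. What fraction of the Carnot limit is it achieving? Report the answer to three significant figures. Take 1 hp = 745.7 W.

Converting, Q̇_H = 12.70 kW = 17.03 hp, so COP_actual = Q̇_H/Ẇ = 17.03/4.720 = 3.608.
In absolute terms T_C = 279.15 K and T_H = 294.26 K, so ΔT = 15.11 K.
COP_Carnot = T_H/ΔT = 294.26/15.11 = 19.47.
η_II = COP_actual/COP_Carnot = 3.608/19.47 = 0.1853.

0.185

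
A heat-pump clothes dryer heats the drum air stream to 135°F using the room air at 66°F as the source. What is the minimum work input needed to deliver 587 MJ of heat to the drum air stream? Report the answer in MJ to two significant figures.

In absolute terms T_C = 292.04 K and T_H = 330.37 K, so ΔT = 38.33 K.
The reversible limit is COP_HP = T_H/ΔT = 8.618, so W_min = Q_H/COP = Q_H·ΔT/T_H.
W_min = 587.0 × 38.33/330.37 = 68.11 MJ.

68 MJ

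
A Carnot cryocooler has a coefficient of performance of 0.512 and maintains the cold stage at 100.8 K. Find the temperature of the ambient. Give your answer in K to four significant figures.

297.7 K

COP_R = T_C/(T_H − T_C) gives T_H − T_C = T_C/COP.
With T_C = 100.80 K, T_H = 100.80 × (1 + 1/0.512) = 297.68 K.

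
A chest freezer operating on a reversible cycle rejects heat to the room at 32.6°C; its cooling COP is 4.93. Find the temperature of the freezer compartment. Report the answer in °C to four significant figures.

-18.96 °C

For a Carnot refrigerator COP_R = T_C/(T_H − T_C), so T_C = COP·T_H/(1 + COP).
With T_H = 305.75 K, T_C = 4.93 × 305.75/5.930 = 254.19 K.
Converting, 254.19 K = -18.96°C.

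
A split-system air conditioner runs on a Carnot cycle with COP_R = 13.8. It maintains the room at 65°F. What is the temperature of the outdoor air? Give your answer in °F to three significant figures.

COP_R = T_C/(T_H − T_C) gives T_H − T_C = T_C/COP.
With T_C = 291.48 K, T_H = 291.48 × (1 + 1/13.8) = 312.61 K.
Converting, 312.61 K = 103.02°F.

103 °F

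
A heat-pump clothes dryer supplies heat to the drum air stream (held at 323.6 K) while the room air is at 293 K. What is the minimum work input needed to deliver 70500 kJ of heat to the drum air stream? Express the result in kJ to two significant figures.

6700 kJ

The reservoir spacing is ΔT = 323.6 − 293 = 30.60 K.
The reversible limit is COP_HP = T_H/ΔT = 10.58, so W_min = Q_H/COP = Q_H·ΔT/T_H.
W_min = 70500 × 30.60/323.60 = 6667 kJ.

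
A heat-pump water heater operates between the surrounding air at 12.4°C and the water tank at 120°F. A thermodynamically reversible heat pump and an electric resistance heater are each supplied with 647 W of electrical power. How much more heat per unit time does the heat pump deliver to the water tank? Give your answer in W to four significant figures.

5063 W

In absolute terms T_C = 285.55 K and T_H = 322.04 K, so ΔT = 36.49 K.
COP_Carnot = T_H/ΔT = 322.04/36.49 = 8.826.
The heat pump delivers Q̇_H = COP × Ẇ = 5710 W; the resistance heater delivers Ẇ = 647.0 W.
Extra = (COP − 1)·Ẇ = 5063 W.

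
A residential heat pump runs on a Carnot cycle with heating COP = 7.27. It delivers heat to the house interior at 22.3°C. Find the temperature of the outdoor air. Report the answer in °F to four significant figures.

COP_HP = T_H/(T_H − T_C) gives T_H − T_C = T_H/COP.
With T_H = 295.45 K, T_C = 295.45 × (1 − 1/7.27) = 254.81 K.
Converting, 254.81 K = -1.01°F.

-1.011 °F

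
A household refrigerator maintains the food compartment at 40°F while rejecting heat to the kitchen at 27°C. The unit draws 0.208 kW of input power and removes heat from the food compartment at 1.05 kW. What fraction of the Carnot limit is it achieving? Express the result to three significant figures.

COP_actual = Q̇_C/Ẇ = 1.050/0.2080 = 5.048.
In absolute terms T_C = 277.59 K and T_H = 300.15 K, so ΔT = 22.56 K.
COP_Carnot = T_C/ΔT = 277.59/22.56 = 12.31.
η_II = COP_actual/COP_Carnot = 5.048/12.31 = 0.4102.

0.410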